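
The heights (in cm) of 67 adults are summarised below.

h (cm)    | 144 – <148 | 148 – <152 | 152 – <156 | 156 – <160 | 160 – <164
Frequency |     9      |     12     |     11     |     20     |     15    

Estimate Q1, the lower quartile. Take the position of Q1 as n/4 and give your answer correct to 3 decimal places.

Cumulative frequencies: 9, 21, 32, 52, 67
n = 67; position = n/4 = 16.75.
This falls in the class 148 – <152: L = 148, F = 9, f = 12, h = 4.
Lower quartile ≈ 148 + ((16.75 − 9) / 12) × 4 = 150.5833

150.583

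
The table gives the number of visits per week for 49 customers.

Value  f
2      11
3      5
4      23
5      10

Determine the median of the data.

Cumulative frequencies: 11, 16, 39, 49
n = 49, so the median is the value in position (n+1)/2 = 25.
Position 25 falls at value 4.

4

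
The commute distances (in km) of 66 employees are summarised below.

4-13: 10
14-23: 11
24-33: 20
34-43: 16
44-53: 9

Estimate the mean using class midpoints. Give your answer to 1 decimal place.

29.0

Midpoints: 8.5, 18.5, 28.5, 38.5, 48.5
Σfm = 10×8.5 + 11×18.5 + 20×28.5 + 16×38.5 + 9×48.5 = 1911
n = Σf = 66
Mean = 1911 / 66 = 28.9545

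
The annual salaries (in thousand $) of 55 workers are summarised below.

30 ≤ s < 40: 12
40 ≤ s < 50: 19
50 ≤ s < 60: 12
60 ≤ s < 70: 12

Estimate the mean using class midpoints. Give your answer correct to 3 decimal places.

Midpoints: 35, 45, 55, 65
Σfm = 12×35 + 19×45 + 12×55 + 12×65 = 2715
n = Σf = 55
Mean = 2715 / 55 = 49.3636

49.364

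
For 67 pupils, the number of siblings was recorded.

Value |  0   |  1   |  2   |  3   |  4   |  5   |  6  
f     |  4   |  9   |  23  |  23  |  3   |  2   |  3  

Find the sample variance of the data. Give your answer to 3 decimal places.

Values: 0, 1, 2, 3, 4, 5, 6
n = 67, Σfx = 164, mean = 2.4478
Σfx² = 514
Σf(x − x̄)² = Σfx² − (Σfx)²/n = 514 − 164²/67 = 112.5672
Sample variance = 112.5672 / 66 = 1.7056

1.706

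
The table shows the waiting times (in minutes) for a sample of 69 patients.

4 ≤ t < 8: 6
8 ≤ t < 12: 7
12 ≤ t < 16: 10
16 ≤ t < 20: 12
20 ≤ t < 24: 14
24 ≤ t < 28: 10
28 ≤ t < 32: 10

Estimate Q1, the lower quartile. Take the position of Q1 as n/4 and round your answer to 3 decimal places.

Cumulative frequencies: 6, 13, 23, 35, 49, 59, 69
n = 69; position = n/4 = 17.25.
This falls in the class 12 ≤ t < 16: L = 12, F = 13, f = 10, h = 4.
Lower quartile ≈ 12 + ((17.25 − 13) / 10) × 4 = 13.7000

13.700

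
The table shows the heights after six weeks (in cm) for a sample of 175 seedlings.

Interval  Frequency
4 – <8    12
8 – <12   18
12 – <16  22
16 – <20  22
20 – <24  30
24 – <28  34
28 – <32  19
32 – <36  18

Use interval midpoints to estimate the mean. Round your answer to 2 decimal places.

21.04

Midpoints: 6, 10, 14, 18, 22, 26, 30, 34
Σfm = 12×6 + 18×10 + 22×14 + 22×18 + 30×22 + 34×26 + 19×30 + 18×34 = 3682
n = Σf = 175
Mean = 3682 / 175 = 21.0400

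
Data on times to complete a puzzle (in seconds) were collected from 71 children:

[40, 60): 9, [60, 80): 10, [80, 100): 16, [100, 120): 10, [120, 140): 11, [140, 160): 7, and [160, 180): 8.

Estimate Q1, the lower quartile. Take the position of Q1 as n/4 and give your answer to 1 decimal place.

77.5

Cumulative frequencies: 9, 19, 35, 45, 56, 63, 71
n = 71; position = n/4 = 17.75.
This falls in the class [60, 80): L = 60, F = 9, f = 10, h = 20.
Lower quartile ≈ 60 + ((17.75 − 9) / 10) × 20 = 77.5000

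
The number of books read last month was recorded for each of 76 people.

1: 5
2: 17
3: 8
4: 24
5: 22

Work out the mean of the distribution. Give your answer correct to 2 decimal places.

Values: 1, 2, 3, 4, 5
Σfx = 5×1 + 17×2 + 8×3 + 24×4 + 22×5 = 269
n = Σf = 76
Mean = 269 / 76 = 3.5395

3.54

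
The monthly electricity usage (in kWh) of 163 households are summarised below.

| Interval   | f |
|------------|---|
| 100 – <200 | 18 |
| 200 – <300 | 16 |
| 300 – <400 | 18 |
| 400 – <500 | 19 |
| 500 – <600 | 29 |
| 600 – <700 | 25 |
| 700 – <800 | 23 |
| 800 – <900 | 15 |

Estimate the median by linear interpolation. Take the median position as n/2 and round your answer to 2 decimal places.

536.21

Cumulative frequencies: 18, 34, 52, 71, 100, 125, 148, 163
n = 163; position = n/2 = 81.5.
This falls in the class 500 – <600: L = 500, F = 71, f = 29, h = 100.
Median ≈ 500 + ((81.5 − 71) / 29) × 100 = 536.2069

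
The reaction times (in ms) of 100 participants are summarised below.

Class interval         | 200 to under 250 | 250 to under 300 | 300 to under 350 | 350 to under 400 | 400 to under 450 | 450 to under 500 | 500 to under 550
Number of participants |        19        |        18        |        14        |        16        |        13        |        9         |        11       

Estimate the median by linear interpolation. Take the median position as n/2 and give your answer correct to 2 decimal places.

346.43

Cumulative frequencies: 19, 37, 51, 67, 80, 89, 100
n = 100; position = n/2 = 50.
This falls in the class 300 to under 350: L = 300, F = 37, f = 14, h = 50.
Median ≈ 300 + ((50 − 37) / 14) × 50 = 346.4286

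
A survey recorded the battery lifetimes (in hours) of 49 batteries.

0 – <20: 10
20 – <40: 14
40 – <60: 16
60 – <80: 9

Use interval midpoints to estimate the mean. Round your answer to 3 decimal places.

39.796

Midpoints: 10, 30, 50, 70
Σfm = 10×10 + 14×30 + 16×50 + 9×70 = 1950
n = Σf = 49
Mean = 1950 / 49 = 39.7959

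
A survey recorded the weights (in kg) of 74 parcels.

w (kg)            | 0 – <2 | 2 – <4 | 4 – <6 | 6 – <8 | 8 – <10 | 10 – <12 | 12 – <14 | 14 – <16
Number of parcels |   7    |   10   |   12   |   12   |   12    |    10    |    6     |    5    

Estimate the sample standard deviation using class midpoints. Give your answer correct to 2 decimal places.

Midpoints: 1, 3, 5, 7, 9, 11, 13, 15
n = 74, Σfm = 552, mean = 7.4595
Σfm² = 5306
Σf(m − x̄)² = Σfm² − (Σfm)²/n = 5306 − 552²/74 = 1188.3784
Sample variance = 1188.3784 / 73 = 16.2792
Standard deviation = √16.2792 = 4.0347

4.03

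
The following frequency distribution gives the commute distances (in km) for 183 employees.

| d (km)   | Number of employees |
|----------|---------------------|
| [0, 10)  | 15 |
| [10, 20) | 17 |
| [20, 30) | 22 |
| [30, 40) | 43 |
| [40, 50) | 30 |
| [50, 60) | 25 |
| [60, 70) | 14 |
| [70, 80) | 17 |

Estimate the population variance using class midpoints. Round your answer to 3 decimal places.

Midpoints: 5, 15, 25, 35, 45, 55, 65, 75
n = 183, Σfm = 7295, mean = 39.8634
Σfm² = 361775
Σf(m − x̄)² = Σfm² − (Σfm)²/n = 361775 − 7295²/183 = 70971.5847
Population variance = 70971.5847 / 183 = 387.8229

387.823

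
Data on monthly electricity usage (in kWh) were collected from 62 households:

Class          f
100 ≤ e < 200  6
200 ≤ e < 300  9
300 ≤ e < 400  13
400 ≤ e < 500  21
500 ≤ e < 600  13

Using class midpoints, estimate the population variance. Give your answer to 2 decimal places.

15338.19

Midpoints: 150, 250, 350, 450, 550
n = 62, Σfm = 24300, mean = 391.9355
Σfm² = 10475000
Σf(m − x̄)² = Σfm² − (Σfm)²/n = 10475000 − 24300²/62 = 950967.7419
Population variance = 950967.7419 / 62 = 15338.1894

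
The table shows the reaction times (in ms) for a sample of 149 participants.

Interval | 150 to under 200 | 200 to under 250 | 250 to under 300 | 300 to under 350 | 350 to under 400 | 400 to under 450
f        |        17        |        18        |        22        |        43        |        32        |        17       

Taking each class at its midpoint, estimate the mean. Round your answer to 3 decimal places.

310.570

Midpoints: 175, 225, 275, 325, 375, 425
Σfm = 17×175 + 18×225 + 22×275 + 43×325 + 32×375 + 17×425 = 46275
n = Σf = 149
Mean = 46275 / 149 = 310.5705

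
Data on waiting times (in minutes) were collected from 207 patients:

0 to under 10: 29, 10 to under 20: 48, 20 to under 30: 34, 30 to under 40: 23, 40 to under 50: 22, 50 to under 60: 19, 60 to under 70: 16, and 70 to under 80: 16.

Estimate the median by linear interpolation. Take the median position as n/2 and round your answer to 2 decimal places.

Cumulative frequencies: 29, 77, 111, 134, 156, 175, 191, 207
n = 207; position = n/2 = 103.5.
This falls in the class 20 to under 30: L = 20, F = 77, f = 34, h = 10.
Median ≈ 20 + ((103.5 − 77) / 34) × 10 = 27.7941

27.79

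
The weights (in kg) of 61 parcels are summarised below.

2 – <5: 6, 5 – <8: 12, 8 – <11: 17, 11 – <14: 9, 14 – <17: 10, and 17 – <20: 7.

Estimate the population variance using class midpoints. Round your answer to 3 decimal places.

Midpoints: 3.5, 6.5, 9.5, 12.5, 15.5, 18.5
n = 61, Σfm = 657.5, mean = 10.7787
Σfm² = 8319.25
Σf(m − x̄)² = Σfm² − (Σfm)²/n = 8319.25 − 657.5²/61 = 1232.2623
Population variance = 1232.2623 / 61 = 20.2010

20.201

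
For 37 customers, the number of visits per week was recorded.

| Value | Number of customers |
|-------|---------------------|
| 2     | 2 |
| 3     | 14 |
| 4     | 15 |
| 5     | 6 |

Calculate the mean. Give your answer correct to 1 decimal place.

3.7

Values: 2, 3, 4, 5
Σfx = 2×2 + 14×3 + 15×4 + 6×5 = 136
n = Σf = 37
Mean = 136 / 37 = 3.6757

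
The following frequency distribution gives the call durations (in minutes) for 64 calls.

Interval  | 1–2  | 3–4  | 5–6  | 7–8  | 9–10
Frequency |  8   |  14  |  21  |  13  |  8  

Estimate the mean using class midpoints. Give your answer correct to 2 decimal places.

5.47

Midpoints: 1.5, 3.5, 5.5, 7.5, 9.5
Σfm = 8×1.5 + 14×3.5 + 21×5.5 + 13×7.5 + 8×9.5 = 350
n = Σf = 64
Mean = 350 / 64 = 5.4688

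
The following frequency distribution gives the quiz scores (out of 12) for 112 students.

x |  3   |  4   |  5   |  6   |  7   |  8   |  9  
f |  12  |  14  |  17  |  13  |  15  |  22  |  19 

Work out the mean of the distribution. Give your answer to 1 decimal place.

6.3

Values: 3, 4, 5, 6, 7, 8, 9
Σfx = 12×3 + 14×4 + 17×5 + 13×6 + 15×7 + 22×8 + 19×9 = 707
n = Σf = 112
Mean = 707 / 112 = 6.3125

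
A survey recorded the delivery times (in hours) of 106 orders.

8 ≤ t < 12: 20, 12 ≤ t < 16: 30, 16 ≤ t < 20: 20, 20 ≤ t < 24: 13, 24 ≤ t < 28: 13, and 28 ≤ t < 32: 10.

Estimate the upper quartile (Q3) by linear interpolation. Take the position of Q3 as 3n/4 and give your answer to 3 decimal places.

Cumulative frequencies: 20, 50, 70, 83, 96, 106
n = 106; position = 3n/4 = 79.5.
This falls in the class 20 ≤ t < 24: L = 20, F = 70, f = 13, h = 4.
Upper quartile ≈ 20 + ((79.5 − 70) / 13) × 4 = 22.9231

22.923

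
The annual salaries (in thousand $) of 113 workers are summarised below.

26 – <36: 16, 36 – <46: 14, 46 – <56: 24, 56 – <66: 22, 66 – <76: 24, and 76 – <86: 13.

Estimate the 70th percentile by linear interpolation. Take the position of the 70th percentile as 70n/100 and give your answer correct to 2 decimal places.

67.29

Cumulative frequencies: 16, 30, 54, 76, 100, 113
n = 113; position = 70n/100 = 79.1.
This falls in the class 66 – <76: L = 66, F = 76, f = 24, h = 10.
70th percentile ≈ 66 + ((79.1 − 76) / 24) × 10 = 67.2917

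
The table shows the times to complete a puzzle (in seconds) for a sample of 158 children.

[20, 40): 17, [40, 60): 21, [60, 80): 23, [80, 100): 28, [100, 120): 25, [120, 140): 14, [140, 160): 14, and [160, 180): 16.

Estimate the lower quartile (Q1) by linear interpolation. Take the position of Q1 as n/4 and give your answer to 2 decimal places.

61.30

Cumulative frequencies: 17, 38, 61, 89, 114, 128, 142, 158
n = 158; position = n/4 = 39.5.
This falls in the class [60, 80): L = 60, F = 38, f = 23, h = 20.
Lower quartile ≈ 60 + ((39.5 − 38) / 23) × 20 = 61.3043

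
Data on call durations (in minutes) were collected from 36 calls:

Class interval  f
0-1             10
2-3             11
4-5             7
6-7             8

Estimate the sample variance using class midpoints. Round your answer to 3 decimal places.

Midpoints: 0.5, 2.5, 4.5, 6.5
n = 36, Σfm = 116, mean = 3.2222
Σfm² = 551
Σf(m − x̄)² = Σfm² − (Σfm)²/n = 551 − 116²/36 = 177.2222
Sample variance = 177.2222 / 35 = 5.0635

5.063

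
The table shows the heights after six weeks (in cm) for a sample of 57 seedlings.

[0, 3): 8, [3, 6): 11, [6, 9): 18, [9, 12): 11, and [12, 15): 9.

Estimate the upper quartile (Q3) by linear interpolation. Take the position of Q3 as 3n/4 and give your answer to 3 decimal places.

10.568

Cumulative frequencies: 8, 19, 37, 48, 57
n = 57; position = 3n/4 = 42.75.
This falls in the class [9, 12): L = 9, F = 37, f = 11, h = 3.
Upper quartile ≈ 9 + ((42.75 − 37) / 11) × 3 = 10.5682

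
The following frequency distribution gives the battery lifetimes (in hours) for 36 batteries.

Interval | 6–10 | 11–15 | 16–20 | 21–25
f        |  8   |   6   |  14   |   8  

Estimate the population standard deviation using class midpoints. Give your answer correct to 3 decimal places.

Midpoints: 8, 13, 18, 23
n = 36, Σfm = 578, mean = 16.0556
Σfm² = 10294
Σf(m − x̄)² = Σfm² − (Σfm)²/n = 10294 − 578²/36 = 1013.8889
Population variance = 1013.8889 / 36 = 28.1636
Standard deviation = √28.1636 = 5.3069

5.307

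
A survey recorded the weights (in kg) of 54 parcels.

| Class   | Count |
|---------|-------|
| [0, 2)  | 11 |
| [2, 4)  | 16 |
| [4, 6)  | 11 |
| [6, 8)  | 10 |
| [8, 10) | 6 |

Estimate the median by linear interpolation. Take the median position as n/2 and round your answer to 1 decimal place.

4.0

Cumulative frequencies: 11, 27, 38, 48, 54
n = 54; position = n/2 = 27.
This falls in the class [2, 4): L = 2, F = 11, f = 16, h = 2.
Median ≈ 2 + ((27 − 11) / 16) × 2 = 4.0000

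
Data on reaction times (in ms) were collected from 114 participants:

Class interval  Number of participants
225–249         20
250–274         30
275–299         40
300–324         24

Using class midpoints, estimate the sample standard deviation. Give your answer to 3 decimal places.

Midpoints: 237, 262, 287, 312
n = 114, Σfm = 31568, mean = 276.9123
Σfm² = 8813716
Σf(m − x̄)² = Σfm² − (Σfm)²/n = 8813716 − 31568²/114 = 72149.1228
Sample variance = 72149.1228 / 113 = 638.4878
Standard deviation = √638.4878 = 25.2683

25.268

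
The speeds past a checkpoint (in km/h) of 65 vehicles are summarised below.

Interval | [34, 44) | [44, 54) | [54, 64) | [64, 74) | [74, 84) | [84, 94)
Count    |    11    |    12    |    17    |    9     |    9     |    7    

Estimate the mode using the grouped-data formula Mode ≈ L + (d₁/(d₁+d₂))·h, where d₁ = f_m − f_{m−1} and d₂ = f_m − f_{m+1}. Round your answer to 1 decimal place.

57.8

Modal class: [54, 64) (highest frequency 17).
d₁ = 17 − 12 = 5, d₂ = 17 − 9 = 8
Mode ≈ 54 + (5/(5+8)) × 10 = 54 + 3.8462 = 57.8462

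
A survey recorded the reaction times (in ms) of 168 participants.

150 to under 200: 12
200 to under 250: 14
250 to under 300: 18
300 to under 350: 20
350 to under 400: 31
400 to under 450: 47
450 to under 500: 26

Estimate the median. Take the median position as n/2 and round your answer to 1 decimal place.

382.3

Cumulative frequencies: 12, 26, 44, 64, 95, 142, 168
n = 168; position = n/2 = 84.
This falls in the class 350 to under 400: L = 350, F = 64, f = 31, h = 50.
Median ≈ 350 + ((84 − 64) / 31) × 50 = 382.2581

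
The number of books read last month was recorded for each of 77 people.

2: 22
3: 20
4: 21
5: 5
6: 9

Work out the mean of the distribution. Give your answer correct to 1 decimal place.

Values: 2, 3, 4, 5, 6
Σfx = 22×2 + 20×3 + 21×4 + 5×5 + 9×6 = 267
n = Σf = 77
Mean = 267 / 77 = 3.4675

3.5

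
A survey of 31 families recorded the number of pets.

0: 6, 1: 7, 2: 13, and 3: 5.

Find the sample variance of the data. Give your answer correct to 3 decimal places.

0.989

Values: 0, 1, 2, 3
n = 31, Σfx = 48, mean = 1.5484
Σfx² = 104
Σf(x − x̄)² = Σfx² − (Σfx)²/n = 104 − 48²/31 = 29.6774
Sample variance = 29.6774 / 30 = 0.9892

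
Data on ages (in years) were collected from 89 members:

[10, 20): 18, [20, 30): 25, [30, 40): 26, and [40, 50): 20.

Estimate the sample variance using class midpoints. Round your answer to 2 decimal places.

111.49

Midpoints: 15, 25, 35, 45
n = 89, Σfm = 2705, mean = 30.3933
Σfm² = 92025
Σf(m − x̄)² = Σfm² − (Σfm)²/n = 92025 − 2705²/89 = 9811.2360
Sample variance = 9811.2360 / 88 = 111.4913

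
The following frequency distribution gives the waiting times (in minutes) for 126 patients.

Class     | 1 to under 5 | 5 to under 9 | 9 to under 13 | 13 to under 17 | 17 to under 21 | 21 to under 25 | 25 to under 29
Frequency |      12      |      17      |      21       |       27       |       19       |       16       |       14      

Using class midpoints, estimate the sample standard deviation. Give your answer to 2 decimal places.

Midpoints: 3, 7, 11, 15, 19, 23, 27
n = 126, Σfm = 1898, mean = 15.0635
Σfm² = 35086
Σf(m − x̄)² = Σfm² − (Σfm)²/n = 35086 − 1898²/126 = 6495.4921
Sample variance = 6495.4921 / 125 = 51.9639
Standard deviation = √51.9639 = 7.2086

7.21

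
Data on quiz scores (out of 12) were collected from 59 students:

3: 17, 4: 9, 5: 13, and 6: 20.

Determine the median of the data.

5

Cumulative frequencies: 17, 26, 39, 59
n = 59, so the median is the value in position (n+1)/2 = 30.
Position 30 falls at value 5.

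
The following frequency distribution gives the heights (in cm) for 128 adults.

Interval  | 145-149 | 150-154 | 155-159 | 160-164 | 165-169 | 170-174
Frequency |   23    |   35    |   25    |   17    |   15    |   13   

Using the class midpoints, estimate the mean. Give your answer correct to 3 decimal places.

157.195

Midpoints: 147, 152, 157, 162, 167, 172
Σfm = 23×147 + 35×152 + 25×157 + 17×162 + 15×167 + 13×172 = 20121
n = Σf = 128
Mean = 20121 / 128 = 157.1953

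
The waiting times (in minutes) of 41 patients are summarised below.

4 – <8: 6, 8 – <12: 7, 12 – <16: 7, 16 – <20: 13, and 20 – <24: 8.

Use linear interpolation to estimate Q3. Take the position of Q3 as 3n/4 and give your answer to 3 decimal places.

Cumulative frequencies: 6, 13, 20, 33, 41
n = 41; position = 3n/4 = 30.75.
This falls in the class 16 – <20: L = 16, F = 20, f = 13, h = 4.
Upper quartile ≈ 16 + ((30.75 − 20) / 13) × 4 = 19.3077

19.308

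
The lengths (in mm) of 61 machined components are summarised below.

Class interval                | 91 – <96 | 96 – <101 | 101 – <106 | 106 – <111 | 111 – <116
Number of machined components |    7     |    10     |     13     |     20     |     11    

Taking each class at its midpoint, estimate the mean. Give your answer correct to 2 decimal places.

Midpoints: 93.5, 98.5, 103.5, 108.5, 113.5
Σfm = 7×93.5 + 10×98.5 + 13×103.5 + 20×108.5 + 11×113.5 = 6403.5
n = Σf = 61
Mean = 6403.5 / 61 = 104.9754

104.98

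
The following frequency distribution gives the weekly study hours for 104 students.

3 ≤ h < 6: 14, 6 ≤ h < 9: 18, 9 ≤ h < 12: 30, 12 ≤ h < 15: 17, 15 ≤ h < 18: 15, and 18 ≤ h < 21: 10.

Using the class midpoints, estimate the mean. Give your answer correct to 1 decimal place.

Midpoints: 4.5, 7.5, 10.5, 13.5, 16.5, 19.5
Σfm = 14×4.5 + 18×7.5 + 30×10.5 + 17×13.5 + 15×16.5 + 10×19.5 = 1185
n = Σf = 104
Mean = 1185 / 104 = 11.3942

11.4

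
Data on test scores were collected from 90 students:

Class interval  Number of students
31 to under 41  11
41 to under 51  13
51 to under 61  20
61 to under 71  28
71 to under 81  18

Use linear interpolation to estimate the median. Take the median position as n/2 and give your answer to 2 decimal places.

Cumulative frequencies: 11, 24, 44, 72, 90
n = 90; position = n/2 = 45.
This falls in the class 61 to under 71: L = 61, F = 44, f = 28, h = 10.
Median ≈ 61 + ((45 − 44) / 28) × 10 = 61.3571

61.36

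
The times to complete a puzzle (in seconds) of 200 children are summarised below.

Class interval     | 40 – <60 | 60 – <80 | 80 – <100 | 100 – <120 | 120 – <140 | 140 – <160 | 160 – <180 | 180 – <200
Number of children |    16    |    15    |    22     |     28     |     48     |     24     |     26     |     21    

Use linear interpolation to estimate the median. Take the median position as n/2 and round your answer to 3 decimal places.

127.917

Cumulative frequencies: 16, 31, 53, 81, 129, 153, 179, 200
n = 200; position = n/2 = 100.
This falls in the class 120 – <140: L = 120, F = 81, f = 48, h = 20.
Median ≈ 120 + ((100 − 81) / 48) × 20 = 127.9167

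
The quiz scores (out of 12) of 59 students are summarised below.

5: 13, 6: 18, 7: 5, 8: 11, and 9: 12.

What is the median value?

6

Cumulative frequencies: 13, 31, 36, 47, 59
n = 59, so the median is the value in position (n+1)/2 = 30.
Position 30 falls at value 6.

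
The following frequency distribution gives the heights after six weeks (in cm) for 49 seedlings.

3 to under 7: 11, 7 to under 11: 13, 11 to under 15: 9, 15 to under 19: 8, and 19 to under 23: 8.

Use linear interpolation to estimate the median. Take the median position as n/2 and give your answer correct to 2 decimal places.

Cumulative frequencies: 11, 24, 33, 41, 49
n = 49; position = n/2 = 24.5.
This falls in the class 11 to under 15: L = 11, F = 24, f = 9, h = 4.
Median ≈ 11 + ((24.5 − 24) / 9) × 4 = 11.2222

11.22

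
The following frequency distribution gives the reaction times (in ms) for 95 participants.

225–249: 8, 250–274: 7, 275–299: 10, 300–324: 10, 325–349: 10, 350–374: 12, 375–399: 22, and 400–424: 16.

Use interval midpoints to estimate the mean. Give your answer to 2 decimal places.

Midpoints: 237, 262, 287, 312, 337, 362, 387, 412
Σfm = 8×237 + 7×262 + 10×287 + 10×312 + 10×337 + 12×362 + 22×387 + 16×412 = 32540
n = Σf = 95
Mean = 32540 / 95 = 342.5263

342.53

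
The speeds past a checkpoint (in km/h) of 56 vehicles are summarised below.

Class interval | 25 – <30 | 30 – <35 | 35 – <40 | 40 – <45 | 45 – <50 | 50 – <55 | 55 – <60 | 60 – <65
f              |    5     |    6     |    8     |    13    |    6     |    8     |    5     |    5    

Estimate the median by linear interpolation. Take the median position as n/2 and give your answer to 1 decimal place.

43.5

Cumulative frequencies: 5, 11, 19, 32, 38, 46, 51, 56
n = 56; position = n/2 = 28.
This falls in the class 40 – <45: L = 40, F = 19, f = 13, h = 5.
Median ≈ 40 + ((28 − 19) / 13) × 5 = 43.4615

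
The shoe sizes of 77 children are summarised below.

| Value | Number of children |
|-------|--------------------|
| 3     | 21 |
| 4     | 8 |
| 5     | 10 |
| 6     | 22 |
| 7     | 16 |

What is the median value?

Cumulative frequencies: 21, 29, 39, 61, 77
n = 77, so the median is the value in position (n+1)/2 = 39.
Position 39 falls at value 5.

5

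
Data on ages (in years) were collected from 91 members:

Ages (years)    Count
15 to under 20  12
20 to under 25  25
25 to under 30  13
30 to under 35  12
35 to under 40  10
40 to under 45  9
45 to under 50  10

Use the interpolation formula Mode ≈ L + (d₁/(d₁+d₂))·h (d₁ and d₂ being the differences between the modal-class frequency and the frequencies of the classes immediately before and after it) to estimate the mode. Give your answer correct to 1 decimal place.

22.6

Modal class: 20 to under 25 (highest frequency 25).
d₁ = 25 − 12 = 13, d₂ = 25 − 13 = 12
Mode ≈ 20 + (13/(13+12)) × 5 = 20 + 2.6000 = 22.6000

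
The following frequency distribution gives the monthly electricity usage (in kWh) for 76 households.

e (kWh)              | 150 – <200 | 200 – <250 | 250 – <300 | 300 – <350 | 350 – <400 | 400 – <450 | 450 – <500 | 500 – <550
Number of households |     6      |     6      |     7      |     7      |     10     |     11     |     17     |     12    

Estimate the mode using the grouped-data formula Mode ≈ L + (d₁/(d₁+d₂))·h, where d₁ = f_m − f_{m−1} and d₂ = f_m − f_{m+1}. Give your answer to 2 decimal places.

477.27

Modal class: 450 – <500 (highest frequency 17).
d₁ = 17 − 11 = 6, d₂ = 17 − 12 = 5
Mode ≈ 450 + (6/(6+5)) × 50 = 450 + 27.2727 = 477.2727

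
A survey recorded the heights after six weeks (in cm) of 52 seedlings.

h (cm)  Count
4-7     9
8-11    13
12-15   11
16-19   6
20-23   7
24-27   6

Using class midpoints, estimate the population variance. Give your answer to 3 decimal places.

Midpoints: 5.5, 9.5, 13.5, 17.5, 21.5, 25.5
n = 52, Σfm = 730, mean = 14.0385
Σfm² = 12425
Σf(m − x̄)² = Σfm² − (Σfm)²/n = 12425 − 730²/52 = 2176.9231
Population variance = 2176.9231 / 52 = 41.8639

41.864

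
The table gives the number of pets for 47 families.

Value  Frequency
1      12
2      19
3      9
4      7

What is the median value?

Cumulative frequencies: 12, 31, 40, 47
n = 47, so the median is the value in position (n+1)/2 = 24.
Position 24 falls at value 2.

2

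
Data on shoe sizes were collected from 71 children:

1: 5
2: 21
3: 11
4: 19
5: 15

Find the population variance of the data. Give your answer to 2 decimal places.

1.63

Values: 1, 2, 3, 4, 5
n = 71, Σfx = 231, mean = 3.2535
Σfx² = 867
Σf(x − x̄)² = Σfx² − (Σfx)²/n = 867 − 231²/71 = 115.4366
Population variance = 115.4366 / 71 = 1.6259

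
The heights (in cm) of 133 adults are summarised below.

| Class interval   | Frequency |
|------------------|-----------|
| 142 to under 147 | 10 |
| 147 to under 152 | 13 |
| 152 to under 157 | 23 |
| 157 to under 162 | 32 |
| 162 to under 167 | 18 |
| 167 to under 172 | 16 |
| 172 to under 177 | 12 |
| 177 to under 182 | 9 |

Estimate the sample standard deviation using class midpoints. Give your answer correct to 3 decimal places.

9.585

Midpoints: 144.5, 149.5, 154.5, 159.5, 164.5, 169.5, 174.5, 179.5
n = 133, Σfm = 21428.5, mean = 161.1165
Σfm² = 3464613.25
Σf(m − x̄)² = Σfm² − (Σfm)²/n = 3464613.25 − 21428.5²/133 = 12127.4436
Sample variance = 12127.4436 / 132 = 91.8746
Standard deviation = √91.8746 = 9.5851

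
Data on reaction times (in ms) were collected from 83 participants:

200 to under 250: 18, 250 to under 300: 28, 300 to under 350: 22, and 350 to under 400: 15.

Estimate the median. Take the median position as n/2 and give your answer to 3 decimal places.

291.964

Cumulative frequencies: 18, 46, 68, 83
n = 83; position = n/2 = 41.5.
This falls in the class 250 to under 300: L = 250, F = 18, f = 28, h = 50.
Median ≈ 250 + ((41.5 − 18) / 28) × 50 = 291.9643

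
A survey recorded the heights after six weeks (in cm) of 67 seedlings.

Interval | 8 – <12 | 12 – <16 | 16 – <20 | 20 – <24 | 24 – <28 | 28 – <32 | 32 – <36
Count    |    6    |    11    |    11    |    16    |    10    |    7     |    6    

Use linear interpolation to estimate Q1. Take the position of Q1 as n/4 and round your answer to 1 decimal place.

Cumulative frequencies: 6, 17, 28, 44, 54, 61, 67
n = 67; position = n/4 = 16.75.
This falls in the class 12 – <16: L = 12, F = 6, f = 11, h = 4.
Lower quartile ≈ 12 + ((16.75 − 6) / 11) × 4 = 15.9091

15.9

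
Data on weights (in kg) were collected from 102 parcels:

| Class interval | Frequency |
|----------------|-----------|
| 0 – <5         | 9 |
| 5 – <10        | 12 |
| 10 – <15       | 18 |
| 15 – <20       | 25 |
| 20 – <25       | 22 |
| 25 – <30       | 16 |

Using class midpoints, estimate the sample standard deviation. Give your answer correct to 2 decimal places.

Midpoints: 2.5, 7.5, 12.5, 17.5, 22.5, 27.5
n = 102, Σfm = 1710, mean = 16.7647
Σfm² = 34437.5
Σf(m − x̄)² = Σfm² − (Σfm)²/n = 34437.5 − 1710²/102 = 5769.8529
Sample variance = 5769.8529 / 101 = 57.1273
Standard deviation = √57.1273 = 7.5583

7.56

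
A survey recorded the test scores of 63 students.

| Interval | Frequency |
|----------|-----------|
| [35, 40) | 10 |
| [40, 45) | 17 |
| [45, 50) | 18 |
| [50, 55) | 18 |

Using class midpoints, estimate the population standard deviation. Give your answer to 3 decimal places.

5.243

Midpoints: 37.5, 42.5, 47.5, 52.5
n = 63, Σfm = 2897.5, mean = 45.9921
Σfm² = 134993.75
Σf(m − x̄)² = Σfm² − (Σfm)²/n = 134993.75 − 2897.5²/63 = 1731.7460
Population variance = 1731.7460 / 63 = 27.4880
Standard deviation = √27.4880 = 5.2429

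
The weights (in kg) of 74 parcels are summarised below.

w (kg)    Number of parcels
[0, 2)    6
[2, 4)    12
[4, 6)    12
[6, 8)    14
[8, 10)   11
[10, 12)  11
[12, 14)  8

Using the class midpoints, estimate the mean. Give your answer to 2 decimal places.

7.08

Midpoints: 1, 3, 5, 7, 9, 11, 13
Σfm = 6×1 + 12×3 + 12×5 + 14×7 + 11×9 + 11×11 + 8×13 = 524
n = Σf = 74
Mean = 524 / 74 = 7.0811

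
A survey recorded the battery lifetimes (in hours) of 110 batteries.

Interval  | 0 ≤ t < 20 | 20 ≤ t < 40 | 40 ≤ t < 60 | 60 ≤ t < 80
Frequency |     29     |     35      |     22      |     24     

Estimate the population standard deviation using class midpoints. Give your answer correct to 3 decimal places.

Midpoints: 10, 30, 50, 70
n = 110, Σfm = 4120, mean = 37.4545
Σfm² = 207000
Σf(m − x̄)² = Σfm² − (Σfm)²/n = 207000 − 4120²/110 = 52687.2727
Population variance = 52687.2727 / 110 = 478.9752
Standard deviation = √478.9752 = 21.8855

21.886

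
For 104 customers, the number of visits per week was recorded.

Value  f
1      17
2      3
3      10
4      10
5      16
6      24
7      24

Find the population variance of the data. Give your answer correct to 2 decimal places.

Values: 1, 2, 3, 4, 5, 6, 7
n = 104, Σfx = 485, mean = 4.6635
Σfx² = 2719
Σf(x − x̄)² = Σfx² − (Σfx)²/n = 2719 − 485²/104 = 457.2212
Population variance = 457.2212 / 104 = 4.3964

4.40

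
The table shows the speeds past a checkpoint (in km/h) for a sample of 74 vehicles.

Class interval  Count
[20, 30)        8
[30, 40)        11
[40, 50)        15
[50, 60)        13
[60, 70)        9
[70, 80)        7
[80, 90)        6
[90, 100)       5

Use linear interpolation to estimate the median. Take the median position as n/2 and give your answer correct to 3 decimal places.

52.308

Cumulative frequencies: 8, 19, 34, 47, 56, 63, 69, 74
n = 74; position = n/2 = 37.
This falls in the class [50, 60): L = 50, F = 34, f = 13, h = 10.
Median ≈ 50 + ((37 − 34) / 13) × 10 = 52.3077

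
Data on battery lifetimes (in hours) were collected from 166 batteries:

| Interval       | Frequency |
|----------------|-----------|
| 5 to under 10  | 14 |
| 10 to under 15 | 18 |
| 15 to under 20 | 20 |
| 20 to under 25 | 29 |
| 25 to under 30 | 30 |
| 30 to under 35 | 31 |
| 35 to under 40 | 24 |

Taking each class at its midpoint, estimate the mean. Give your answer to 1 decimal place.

24.5

Midpoints: 7.5, 12.5, 17.5, 22.5, 27.5, 32.5, 37.5
Σfm = 14×7.5 + 18×12.5 + 20×17.5 + 29×22.5 + 30×27.5 + 31×32.5 + 24×37.5 = 4065
n = Σf = 166
Mean = 4065 / 166 = 24.4880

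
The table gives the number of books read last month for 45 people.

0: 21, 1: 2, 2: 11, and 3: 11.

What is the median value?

Cumulative frequencies: 21, 23, 34, 45
n = 45, so the median is the value in position (n+1)/2 = 23.
Position 23 falls at value 1.

1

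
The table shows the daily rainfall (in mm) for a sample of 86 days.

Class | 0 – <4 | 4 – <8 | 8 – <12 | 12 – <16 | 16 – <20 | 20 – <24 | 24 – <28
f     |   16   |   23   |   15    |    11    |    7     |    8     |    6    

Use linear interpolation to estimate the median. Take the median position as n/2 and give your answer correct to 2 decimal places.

Cumulative frequencies: 16, 39, 54, 65, 72, 80, 86
n = 86; position = n/2 = 43.
This falls in the class 8 – <12: L = 8, F = 39, f = 15, h = 4.
Median ≈ 8 + ((43 − 39) / 15) × 4 = 9.0667

9.07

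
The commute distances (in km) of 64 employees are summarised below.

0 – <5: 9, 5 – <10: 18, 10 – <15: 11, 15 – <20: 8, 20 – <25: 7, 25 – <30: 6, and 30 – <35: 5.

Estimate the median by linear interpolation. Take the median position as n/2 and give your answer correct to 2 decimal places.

12.27

Cumulative frequencies: 9, 27, 38, 46, 53, 59, 64
n = 64; position = n/2 = 32.
This falls in the class 10 – <15: L = 10, F = 27, f = 11, h = 5.
Median ≈ 10 + ((32 − 27) / 11) × 5 = 12.2727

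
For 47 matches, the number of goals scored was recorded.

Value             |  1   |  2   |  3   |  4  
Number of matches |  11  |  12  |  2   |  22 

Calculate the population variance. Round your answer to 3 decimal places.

1.594

Values: 1, 2, 3, 4
n = 47, Σfx = 129, mean = 2.7447
Σfx² = 429
Σf(x − x̄)² = Σfx² − (Σfx)²/n = 429 − 129²/47 = 74.9362
Population variance = 74.9362 / 47 = 1.5944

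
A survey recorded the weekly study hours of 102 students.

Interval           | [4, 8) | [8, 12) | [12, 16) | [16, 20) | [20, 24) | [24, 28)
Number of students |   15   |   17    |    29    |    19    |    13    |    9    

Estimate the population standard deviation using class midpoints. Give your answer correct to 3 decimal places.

5.913

Midpoints: 6, 10, 14, 18, 22, 26
n = 102, Σfm = 1528, mean = 14.9804
Σfm² = 26456
Σf(m − x̄)² = Σfm² − (Σfm)²/n = 26456 − 1528²/102 = 3565.9608
Population variance = 3565.9608 / 102 = 34.9604
Standard deviation = √34.9604 = 5.9127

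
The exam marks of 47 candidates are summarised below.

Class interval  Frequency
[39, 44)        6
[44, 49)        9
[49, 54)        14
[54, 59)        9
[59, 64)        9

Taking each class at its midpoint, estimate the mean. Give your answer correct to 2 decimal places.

52.14

Midpoints: 41.5, 46.5, 51.5, 56.5, 61.5
Σfm = 6×41.5 + 9×46.5 + 14×51.5 + 9×56.5 + 9×61.5 = 2450.5
n = Σf = 47
Mean = 2450.5 / 47 = 52.1383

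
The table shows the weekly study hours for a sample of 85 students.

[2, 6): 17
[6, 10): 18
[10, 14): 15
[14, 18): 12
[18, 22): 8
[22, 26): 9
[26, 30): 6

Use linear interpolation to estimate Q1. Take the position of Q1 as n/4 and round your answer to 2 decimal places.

6.94

Cumulative frequencies: 17, 35, 50, 62, 70, 79, 85
n = 85; position = n/4 = 21.25.
This falls in the class [6, 10): L = 6, F = 17, f = 18, h = 4.
Lower quartile ≈ 6 + ((21.25 − 17) / 18) × 4 = 6.9444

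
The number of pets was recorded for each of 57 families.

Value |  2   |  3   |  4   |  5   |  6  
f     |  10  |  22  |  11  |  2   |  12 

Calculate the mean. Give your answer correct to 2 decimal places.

3.72

Values: 2, 3, 4, 5, 6
Σfx = 10×2 + 22×3 + 11×4 + 2×5 + 12×6 = 212
n = Σf = 57
Mean = 212 / 57 = 3.7193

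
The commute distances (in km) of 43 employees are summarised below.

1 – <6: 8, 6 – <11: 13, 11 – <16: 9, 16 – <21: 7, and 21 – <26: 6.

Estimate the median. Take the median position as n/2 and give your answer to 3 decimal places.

11.278

Cumulative frequencies: 8, 21, 30, 37, 43
n = 43; position = n/2 = 21.5.
This falls in the class 11 – <16: L = 11, F = 21, f = 9, h = 5.
Median ≈ 11 + ((21.5 − 21) / 9) × 5 = 11.2778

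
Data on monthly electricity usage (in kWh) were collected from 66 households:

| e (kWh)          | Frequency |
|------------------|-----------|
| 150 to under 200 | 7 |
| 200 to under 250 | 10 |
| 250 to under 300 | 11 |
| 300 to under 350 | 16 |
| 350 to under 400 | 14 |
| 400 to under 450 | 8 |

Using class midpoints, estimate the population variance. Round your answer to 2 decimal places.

Midpoints: 175, 225, 275, 325, 375, 425
n = 66, Σfm = 20350, mean = 308.3333
Σfm² = 6656250
Σf(m − x̄)² = Σfm² − (Σfm)²/n = 6656250 − 20350²/66 = 381666.6667
Population variance = 381666.6667 / 66 = 5782.8283

5782.83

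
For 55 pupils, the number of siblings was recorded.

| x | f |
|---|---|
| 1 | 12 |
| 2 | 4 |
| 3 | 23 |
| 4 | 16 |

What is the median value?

3

Cumulative frequencies: 12, 16, 39, 55
n = 55, so the median is the value in position (n+1)/2 = 28.
Position 28 falls at value 3.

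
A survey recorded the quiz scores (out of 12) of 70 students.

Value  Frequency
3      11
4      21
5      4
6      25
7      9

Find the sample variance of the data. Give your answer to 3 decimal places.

Values: 3, 4, 5, 6, 7
n = 70, Σfx = 350, mean = 5.0000
Σfx² = 1876
Σf(x − x̄)² = Σfx² − (Σfx)²/n = 1876 − 350²/70 = 126.0000
Sample variance = 126.0000 / 69 = 1.8261

1.826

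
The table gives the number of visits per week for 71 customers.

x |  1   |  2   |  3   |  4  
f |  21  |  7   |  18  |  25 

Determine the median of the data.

Cumulative frequencies: 21, 28, 46, 71
n = 71, so the median is the value in position (n+1)/2 = 36.
Position 36 falls at value 3.

3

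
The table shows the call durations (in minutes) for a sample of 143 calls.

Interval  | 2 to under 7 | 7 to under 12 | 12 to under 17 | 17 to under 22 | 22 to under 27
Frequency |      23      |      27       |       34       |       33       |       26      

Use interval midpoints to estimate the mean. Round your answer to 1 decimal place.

14.9

Midpoints: 4.5, 9.5, 14.5, 19.5, 24.5
Σfm = 23×4.5 + 27×9.5 + 34×14.5 + 33×19.5 + 26×24.5 = 2133.5
n = Σf = 143
Mean = 2133.5 / 143 = 14.9196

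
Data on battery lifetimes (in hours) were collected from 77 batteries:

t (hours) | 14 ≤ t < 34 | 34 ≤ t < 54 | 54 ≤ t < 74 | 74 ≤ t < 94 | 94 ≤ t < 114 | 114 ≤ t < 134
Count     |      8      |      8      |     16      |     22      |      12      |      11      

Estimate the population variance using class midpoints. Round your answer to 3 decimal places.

881.633

Midpoints: 24, 44, 64, 84, 104, 124
n = 77, Σfm = 6028, mean = 78.2857
Σfm² = 539792
Σf(m − x̄)² = Σfm² − (Σfm)²/n = 539792 − 6028²/77 = 67885.7143
Population variance = 67885.7143 / 77 = 881.6327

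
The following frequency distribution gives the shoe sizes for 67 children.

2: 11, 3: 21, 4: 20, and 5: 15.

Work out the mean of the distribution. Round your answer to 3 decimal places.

Values: 2, 3, 4, 5
Σfx = 11×2 + 21×3 + 20×4 + 15×5 = 240
n = Σf = 67
Mean = 240 / 67 = 3.5821

3.582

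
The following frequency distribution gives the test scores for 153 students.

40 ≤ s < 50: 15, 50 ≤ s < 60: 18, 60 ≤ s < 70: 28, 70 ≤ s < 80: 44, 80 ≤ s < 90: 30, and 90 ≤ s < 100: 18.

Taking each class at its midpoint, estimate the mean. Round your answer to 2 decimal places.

Midpoints: 45, 55, 65, 75, 85, 95
Σfm = 15×45 + 18×55 + 28×65 + 44×75 + 30×85 + 18×95 = 11045
n = Σf = 153
Mean = 11045 / 153 = 72.1895

72.19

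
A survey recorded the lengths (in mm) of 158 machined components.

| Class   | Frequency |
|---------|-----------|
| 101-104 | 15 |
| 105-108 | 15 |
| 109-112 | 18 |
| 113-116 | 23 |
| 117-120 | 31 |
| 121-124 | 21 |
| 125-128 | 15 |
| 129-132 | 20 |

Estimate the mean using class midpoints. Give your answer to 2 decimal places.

117.16

Midpoints: 102.5, 106.5, 110.5, 114.5, 118.5, 122.5, 126.5, 130.5
Σfm = 15×102.5 + 15×106.5 + 18×110.5 + 23×114.5 + 31×118.5 + 21×122.5 + 15×126.5 + 20×130.5 = 18511
n = Σf = 158
Mean = 18511 / 158 = 117.1582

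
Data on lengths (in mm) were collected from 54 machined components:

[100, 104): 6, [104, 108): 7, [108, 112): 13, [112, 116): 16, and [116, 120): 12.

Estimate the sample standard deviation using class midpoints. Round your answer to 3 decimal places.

5.120

Midpoints: 102, 106, 110, 114, 118
n = 54, Σfm = 6024, mean = 111.5556
Σfm² = 673400
Σf(m − x̄)² = Σfm² − (Σfm)²/n = 673400 − 6024²/54 = 1389.3333
Sample variance = 1389.3333 / 53 = 26.2138
Standard deviation = √26.2138 = 5.1199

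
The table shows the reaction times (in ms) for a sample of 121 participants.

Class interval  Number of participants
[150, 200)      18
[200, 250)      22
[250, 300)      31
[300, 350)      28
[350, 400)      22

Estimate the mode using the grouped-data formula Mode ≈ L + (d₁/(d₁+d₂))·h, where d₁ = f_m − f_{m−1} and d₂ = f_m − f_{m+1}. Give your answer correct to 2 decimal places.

287.50

Modal class: [250, 300) (highest frequency 31).
d₁ = 31 − 22 = 9, d₂ = 31 − 28 = 3
Mode ≈ 250 + (9/(9+3)) × 50 = 250 + 37.5000 = 287.5000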